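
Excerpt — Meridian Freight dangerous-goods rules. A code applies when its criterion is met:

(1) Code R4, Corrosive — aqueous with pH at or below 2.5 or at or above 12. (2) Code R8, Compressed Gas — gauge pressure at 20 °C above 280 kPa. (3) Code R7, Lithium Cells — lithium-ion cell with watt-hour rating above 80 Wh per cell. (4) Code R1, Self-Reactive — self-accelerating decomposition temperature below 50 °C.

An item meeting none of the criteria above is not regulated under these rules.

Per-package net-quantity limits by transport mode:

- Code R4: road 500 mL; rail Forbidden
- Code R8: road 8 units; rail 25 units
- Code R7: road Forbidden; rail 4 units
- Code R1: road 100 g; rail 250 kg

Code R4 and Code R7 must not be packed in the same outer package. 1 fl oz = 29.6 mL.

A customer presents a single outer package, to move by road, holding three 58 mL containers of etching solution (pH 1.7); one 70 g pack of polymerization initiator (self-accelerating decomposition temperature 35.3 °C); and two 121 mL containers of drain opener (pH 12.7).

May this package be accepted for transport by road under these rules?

Yes

The etching solution has pH 1.7, which is ≤ 2.5, so it is Code R4 (Corrosive).
Polymerization initiator: self-accelerating decomposition temperature 35.3 °C < 50 °C → Code R1 (Self-Reactive).
Drain opener: pH 12.7 ≥ 12 → Code R4 (Corrosive).
Code R4 net quantity: (three 58 mL containers = 174 mL) + (two 121 mL containers = 242 mL) = 416 mL.
That is within the Code R4 road limit of 500 mL.
Code R1 quantity: 70 g.
70 g is within the road limit of 100 g for Code R1.
The segregation rule (Code R4 with Code R7) does not apply to Code R4 with Code R1.
Every hazard code is within its road limit and no segregation rule is violated.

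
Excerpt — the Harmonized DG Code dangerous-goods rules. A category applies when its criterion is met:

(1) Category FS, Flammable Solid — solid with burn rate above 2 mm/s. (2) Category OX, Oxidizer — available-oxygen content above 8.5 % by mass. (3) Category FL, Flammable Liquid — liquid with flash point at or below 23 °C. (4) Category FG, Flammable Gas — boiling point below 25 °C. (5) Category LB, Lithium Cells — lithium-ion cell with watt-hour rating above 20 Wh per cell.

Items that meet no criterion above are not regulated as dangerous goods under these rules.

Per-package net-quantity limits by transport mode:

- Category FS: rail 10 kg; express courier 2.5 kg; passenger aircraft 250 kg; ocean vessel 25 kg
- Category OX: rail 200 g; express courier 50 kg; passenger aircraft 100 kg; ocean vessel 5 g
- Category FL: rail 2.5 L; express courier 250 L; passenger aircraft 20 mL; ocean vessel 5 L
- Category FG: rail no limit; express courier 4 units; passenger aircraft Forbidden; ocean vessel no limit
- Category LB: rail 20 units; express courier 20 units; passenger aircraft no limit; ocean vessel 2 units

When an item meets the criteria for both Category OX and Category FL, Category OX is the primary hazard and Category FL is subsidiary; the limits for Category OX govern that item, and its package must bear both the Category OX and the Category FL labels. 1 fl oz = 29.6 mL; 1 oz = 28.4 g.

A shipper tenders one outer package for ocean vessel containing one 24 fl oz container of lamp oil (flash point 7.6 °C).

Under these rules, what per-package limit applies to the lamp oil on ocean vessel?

With flash point 7.6 °C (≤ 23 °C), the lamp oil falls in Category FL.
The ocean vessel limit for Category FL is 5 L.

5 L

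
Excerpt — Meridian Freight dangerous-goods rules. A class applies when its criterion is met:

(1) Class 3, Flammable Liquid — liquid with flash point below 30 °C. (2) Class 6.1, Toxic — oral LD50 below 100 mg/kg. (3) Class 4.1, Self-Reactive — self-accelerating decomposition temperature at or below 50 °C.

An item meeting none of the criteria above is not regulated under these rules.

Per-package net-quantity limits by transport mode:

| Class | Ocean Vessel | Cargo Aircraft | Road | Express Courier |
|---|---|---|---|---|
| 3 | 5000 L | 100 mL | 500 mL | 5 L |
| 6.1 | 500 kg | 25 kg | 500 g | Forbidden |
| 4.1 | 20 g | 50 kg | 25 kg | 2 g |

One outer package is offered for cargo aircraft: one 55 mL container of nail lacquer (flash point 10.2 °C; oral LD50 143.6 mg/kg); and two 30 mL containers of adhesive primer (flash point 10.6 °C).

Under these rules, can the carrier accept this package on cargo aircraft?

No

The nail lacquer has flash point 10.2 °C, which is < 30 °C, so it is Class 3 (Flammable Liquid).
The adhesive primer has flash point 10.6 °C, which is < 30 °C, so it is Class 3 (Flammable Liquid).
Total Class 3: 55 mL + (two 30 mL containers = 60 mL) = 115 mL.
115 mL exceeds the cargo aircraft limit of 100 mL for Class 3.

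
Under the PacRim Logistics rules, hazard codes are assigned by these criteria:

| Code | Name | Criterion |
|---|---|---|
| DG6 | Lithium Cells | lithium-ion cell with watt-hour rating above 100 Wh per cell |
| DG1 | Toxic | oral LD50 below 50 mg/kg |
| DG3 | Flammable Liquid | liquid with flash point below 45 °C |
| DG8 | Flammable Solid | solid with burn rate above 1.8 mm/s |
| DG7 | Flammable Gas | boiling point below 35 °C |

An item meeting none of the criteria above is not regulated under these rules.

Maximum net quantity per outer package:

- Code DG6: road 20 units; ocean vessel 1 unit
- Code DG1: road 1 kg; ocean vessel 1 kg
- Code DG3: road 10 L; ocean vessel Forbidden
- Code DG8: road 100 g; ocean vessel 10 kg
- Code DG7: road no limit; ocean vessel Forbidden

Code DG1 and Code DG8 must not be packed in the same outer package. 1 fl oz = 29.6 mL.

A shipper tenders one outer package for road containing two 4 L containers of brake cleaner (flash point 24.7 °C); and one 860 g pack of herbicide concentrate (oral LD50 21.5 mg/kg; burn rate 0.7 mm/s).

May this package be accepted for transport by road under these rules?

Flash point 24.7 °C meets the Code DG3 criterion (Flammable Liquid), so the brake cleaner is Code DG3.
The herbicide concentrate has oral LD50 21.5 mg/kg, which is < 50 mg/kg, so it is Code DG1 (Toxic).
Code DG1 quantity: 860 g.
860 g is within the road limit of 1 kg for Code DG1.
Code DG3 quantity: two 4 L containers = 8 L.
8 L is within the road limit of 10 L for Code DG3.
The segregation rule (Code DG1 with Code DG8) does not apply to Code DG1 with Code DG3.
Every hazard code is within its road limit and no segregation rule is violated.

Yes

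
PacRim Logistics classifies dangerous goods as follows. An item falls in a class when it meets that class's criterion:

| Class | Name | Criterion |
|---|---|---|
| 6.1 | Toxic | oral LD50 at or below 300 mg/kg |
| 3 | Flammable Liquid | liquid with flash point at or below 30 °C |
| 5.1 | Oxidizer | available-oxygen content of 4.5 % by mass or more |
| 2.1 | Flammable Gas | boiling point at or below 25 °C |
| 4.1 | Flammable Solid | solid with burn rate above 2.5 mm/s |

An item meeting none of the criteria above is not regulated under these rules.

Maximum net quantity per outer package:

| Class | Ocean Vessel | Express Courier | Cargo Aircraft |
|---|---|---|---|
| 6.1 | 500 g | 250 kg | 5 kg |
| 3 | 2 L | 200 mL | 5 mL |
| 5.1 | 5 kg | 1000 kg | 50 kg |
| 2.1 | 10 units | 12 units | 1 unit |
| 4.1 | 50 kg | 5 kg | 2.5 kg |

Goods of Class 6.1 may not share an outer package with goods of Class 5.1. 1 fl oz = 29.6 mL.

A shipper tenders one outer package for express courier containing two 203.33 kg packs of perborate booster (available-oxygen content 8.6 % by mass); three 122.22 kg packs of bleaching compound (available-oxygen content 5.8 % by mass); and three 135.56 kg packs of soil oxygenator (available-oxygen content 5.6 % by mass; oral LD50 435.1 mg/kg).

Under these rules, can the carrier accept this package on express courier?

No

With available-oxygen content 8.6 % by mass (≥ 4.5 % by mass), the perborate booster falls in Class 5.1.
With available-oxygen content 5.8 % by mass (≥ 4.5 % by mass), the bleaching compound falls in Class 5.1.
Available-oxygen content 5.6 % by mass meets the Class 5.1 criterion (Oxidizer), so the soil oxygenator is Class 5.1.
Total Class 5.1: (two 203.33 kg packs = 406.66 kg) + (three 122.22 kg packs = 366.66 kg) + (three 135.56 kg packs = 406.68 kg) = 1180 kg.
1180 kg exceeds the express courier limit of 1000 kg for Class 5.1.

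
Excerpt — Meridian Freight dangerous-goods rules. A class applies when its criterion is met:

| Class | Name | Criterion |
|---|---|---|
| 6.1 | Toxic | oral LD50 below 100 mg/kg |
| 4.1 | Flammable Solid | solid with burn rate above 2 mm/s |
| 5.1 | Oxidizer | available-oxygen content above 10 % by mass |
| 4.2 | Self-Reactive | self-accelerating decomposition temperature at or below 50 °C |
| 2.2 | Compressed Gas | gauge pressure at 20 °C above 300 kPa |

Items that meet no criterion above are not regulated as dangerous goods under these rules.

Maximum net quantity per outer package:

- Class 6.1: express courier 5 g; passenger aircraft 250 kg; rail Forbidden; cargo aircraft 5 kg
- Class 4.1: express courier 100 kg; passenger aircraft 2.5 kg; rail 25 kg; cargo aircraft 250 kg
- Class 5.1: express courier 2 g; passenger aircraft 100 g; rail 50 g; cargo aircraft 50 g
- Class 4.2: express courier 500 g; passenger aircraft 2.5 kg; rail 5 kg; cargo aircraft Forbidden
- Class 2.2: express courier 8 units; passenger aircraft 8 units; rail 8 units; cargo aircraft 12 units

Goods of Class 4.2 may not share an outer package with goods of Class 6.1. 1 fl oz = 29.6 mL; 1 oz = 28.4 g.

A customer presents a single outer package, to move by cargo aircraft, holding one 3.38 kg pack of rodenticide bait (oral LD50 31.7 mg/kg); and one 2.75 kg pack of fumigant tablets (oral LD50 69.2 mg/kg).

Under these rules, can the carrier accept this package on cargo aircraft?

No

Oral LD50 31.7 mg/kg meets the Class 6.1 criterion (Toxic), so the rodenticide bait is Class 6.1.
The fumigant tablets have oral LD50 69.2 mg/kg, which is < 100 mg/kg, so they are Class 6.1 (Toxic).
Class 6.1 net quantity: 3.38 kg + 2.75 kg = 6.13 kg.
That exceeds the Class 6.1 cargo aircraft limit of 5 kg.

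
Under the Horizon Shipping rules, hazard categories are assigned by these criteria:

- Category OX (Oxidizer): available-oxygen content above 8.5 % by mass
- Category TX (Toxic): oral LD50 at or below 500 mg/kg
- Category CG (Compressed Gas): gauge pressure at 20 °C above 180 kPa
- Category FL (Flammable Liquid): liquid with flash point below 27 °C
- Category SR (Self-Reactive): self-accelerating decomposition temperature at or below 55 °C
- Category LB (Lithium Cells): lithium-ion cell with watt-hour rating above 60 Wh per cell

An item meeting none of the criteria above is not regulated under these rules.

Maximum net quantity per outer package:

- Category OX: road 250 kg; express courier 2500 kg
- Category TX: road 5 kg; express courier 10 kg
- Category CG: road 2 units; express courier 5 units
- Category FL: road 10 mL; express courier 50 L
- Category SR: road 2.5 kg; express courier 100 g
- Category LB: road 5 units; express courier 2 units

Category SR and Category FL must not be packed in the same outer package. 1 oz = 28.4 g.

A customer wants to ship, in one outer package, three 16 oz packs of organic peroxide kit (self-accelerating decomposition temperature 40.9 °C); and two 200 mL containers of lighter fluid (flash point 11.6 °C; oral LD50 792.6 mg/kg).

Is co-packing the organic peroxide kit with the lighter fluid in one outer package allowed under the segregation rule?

The organic peroxide kit has self-accelerating decomposition temperature 40.9 °C, which is ≤ 55 °C, so it is Category SR (Self-Reactive).
Lighter fluid: flash point 11.6 °C < 27 °C → Category FL (Flammable Liquid).
Category SR and Category FL may not share an outer package.

No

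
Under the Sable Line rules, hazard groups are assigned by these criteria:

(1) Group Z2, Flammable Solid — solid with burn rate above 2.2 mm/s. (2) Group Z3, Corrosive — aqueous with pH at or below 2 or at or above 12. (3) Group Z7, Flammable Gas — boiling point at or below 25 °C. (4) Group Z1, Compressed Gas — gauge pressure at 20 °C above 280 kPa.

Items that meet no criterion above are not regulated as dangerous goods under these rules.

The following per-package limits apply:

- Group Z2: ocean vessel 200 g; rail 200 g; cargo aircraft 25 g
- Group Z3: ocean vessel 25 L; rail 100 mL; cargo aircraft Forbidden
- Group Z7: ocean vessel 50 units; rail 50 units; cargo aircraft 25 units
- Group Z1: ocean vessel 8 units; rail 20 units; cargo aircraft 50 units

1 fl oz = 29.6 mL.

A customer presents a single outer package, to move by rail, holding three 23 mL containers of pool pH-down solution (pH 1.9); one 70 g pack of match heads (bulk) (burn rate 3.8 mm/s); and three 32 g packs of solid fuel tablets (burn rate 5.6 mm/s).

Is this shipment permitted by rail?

Pool pH-down solution: pH 1.9 ≤ 2 → Group Z3 (Corrosive).
With burn rate 3.8 mm/s (> 2.2 mm/s), the match heads (bulk) fall in Group Z2.
With burn rate 5.6 mm/s (> 2.2 mm/s), the solid fuel tablets fall in Group Z2.
Group Z2 net quantity: 70 g + (three 32 g packs = 96 g) = 166 g.
166 g is within the rail limit of 200 g for Group Z2.
Group Z3 quantity: three 23 mL containers = 69 mL.
69 mL ≤ 100 mL (rail limit, Group Z3) — within limit.
Every hazard group is within its rail limit and no segregation rule is violated.

Yes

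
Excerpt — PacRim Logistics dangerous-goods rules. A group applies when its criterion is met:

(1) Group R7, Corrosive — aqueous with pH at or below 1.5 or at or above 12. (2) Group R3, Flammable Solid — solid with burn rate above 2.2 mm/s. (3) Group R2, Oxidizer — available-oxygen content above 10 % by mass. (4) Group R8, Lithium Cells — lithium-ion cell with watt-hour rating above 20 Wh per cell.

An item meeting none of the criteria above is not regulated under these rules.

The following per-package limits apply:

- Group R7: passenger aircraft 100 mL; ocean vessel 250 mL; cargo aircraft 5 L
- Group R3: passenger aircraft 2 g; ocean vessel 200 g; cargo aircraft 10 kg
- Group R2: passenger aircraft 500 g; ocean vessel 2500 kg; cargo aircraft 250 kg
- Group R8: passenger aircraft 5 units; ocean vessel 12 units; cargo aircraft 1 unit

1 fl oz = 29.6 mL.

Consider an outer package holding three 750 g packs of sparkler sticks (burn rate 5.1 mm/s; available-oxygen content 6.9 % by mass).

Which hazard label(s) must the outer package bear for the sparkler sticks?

Sparkler sticks: burn rate 5.1 mm/s > 2.2 mm/s → Group R3 (Flammable Solid).
Only the Group R3 label is required.

Group R3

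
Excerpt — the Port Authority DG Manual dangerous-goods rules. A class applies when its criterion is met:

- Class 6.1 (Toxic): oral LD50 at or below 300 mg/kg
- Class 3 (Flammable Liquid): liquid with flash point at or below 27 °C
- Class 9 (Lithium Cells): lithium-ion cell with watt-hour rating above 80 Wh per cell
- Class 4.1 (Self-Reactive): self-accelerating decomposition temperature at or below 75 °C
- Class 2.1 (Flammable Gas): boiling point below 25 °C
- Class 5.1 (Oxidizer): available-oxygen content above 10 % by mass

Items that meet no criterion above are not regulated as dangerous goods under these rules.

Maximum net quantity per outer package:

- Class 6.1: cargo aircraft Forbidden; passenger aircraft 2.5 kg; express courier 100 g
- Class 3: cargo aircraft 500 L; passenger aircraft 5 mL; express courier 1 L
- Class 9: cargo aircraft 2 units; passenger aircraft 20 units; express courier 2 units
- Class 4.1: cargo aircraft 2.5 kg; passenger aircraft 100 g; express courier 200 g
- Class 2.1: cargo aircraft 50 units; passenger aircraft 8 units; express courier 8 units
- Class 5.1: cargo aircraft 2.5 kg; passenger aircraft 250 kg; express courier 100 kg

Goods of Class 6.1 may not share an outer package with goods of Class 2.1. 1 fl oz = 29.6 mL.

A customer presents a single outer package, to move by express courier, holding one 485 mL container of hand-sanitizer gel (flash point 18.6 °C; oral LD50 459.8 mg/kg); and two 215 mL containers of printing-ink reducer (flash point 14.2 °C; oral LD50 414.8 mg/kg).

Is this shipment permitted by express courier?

With flash point 18.6 °C (≤ 27 °C), the hand-sanitizer gel falls in Class 3.
Printing-ink reducer: flash point 14.2 °C ≤ 27 °C → Class 3 (Flammable Liquid).
Total Class 3: 485 mL + (two 215 mL containers = 430 mL) = 915 mL.
915 mL ≤ 1 L (express courier limit, Class 3) — within limit.

Yes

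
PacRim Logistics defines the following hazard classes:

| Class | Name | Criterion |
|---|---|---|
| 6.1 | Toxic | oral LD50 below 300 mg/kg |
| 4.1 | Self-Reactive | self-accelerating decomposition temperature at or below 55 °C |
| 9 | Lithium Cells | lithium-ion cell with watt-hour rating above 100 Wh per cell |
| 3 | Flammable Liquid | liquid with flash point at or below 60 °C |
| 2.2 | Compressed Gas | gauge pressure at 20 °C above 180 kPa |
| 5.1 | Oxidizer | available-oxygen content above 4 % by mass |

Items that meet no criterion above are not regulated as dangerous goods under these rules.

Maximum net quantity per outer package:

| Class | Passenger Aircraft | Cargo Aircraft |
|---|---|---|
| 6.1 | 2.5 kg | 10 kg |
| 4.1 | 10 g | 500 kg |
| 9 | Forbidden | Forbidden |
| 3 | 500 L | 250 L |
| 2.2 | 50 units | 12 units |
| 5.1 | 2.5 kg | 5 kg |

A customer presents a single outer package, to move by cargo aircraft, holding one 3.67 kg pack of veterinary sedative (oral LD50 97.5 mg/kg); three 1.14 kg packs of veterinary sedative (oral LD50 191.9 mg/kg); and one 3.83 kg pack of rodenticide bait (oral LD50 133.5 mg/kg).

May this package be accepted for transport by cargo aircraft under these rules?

Veterinary sedative: oral LD50 97.5 mg/kg < 300 mg/kg → Class 6.1 (Toxic).
Oral LD50 191.9 mg/kg meets the Class 6.1 criterion (Toxic), so the veterinary sedative is Class 6.1.
With oral LD50 133.5 mg/kg (< 300 mg/kg), the rodenticide bait falls in Class 6.1.
Total Class 6.1: 3.67 kg + (three 1.14 kg packs = 3.42 kg) + 3.83 kg = 10.92 kg.
10.92 kg > 10 kg (cargo aircraft limit, Class 6.1) — over the limit.

No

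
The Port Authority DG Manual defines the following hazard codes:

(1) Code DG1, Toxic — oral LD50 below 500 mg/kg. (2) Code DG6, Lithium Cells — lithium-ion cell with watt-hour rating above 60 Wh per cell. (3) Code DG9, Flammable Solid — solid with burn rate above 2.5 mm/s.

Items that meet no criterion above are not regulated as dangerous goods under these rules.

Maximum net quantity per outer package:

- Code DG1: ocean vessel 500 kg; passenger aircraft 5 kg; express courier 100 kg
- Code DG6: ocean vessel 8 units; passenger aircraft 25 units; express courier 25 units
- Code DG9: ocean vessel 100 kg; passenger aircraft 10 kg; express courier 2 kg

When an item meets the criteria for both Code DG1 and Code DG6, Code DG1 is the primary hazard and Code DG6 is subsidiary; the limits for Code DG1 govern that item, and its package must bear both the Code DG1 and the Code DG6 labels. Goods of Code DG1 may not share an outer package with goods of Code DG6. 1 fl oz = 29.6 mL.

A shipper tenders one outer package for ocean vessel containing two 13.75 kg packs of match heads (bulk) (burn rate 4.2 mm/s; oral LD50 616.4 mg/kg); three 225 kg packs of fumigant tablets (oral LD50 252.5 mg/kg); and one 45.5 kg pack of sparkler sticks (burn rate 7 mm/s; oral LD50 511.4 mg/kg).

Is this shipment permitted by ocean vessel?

No

Burn rate 4.2 mm/s meets the Code DG9 criterion (Flammable Solid), so the match heads (bulk) are Code DG9.
Oral LD50 252.5 mg/kg meets the Code DG1 criterion (Toxic), so the fumigant tablets are Code DG1.
Sparkler sticks: burn rate 7 mm/s > 2.5 mm/s → Code DG9 (Flammable Solid).
Code DG9 net quantity: (two 13.75 kg packs = 27.5 kg) + 45.5 kg = 73 kg.
That is within the Code DG9 ocean vessel limit of 100 kg.
Code DG1 quantity: three 225 kg packs = 675 kg.
675 kg > 500 kg (ocean vessel limit, Code DG1) — over the limit.
The segregation rule (Code DG1 with Code DG6) does not apply to Code DG9 with Code DG1.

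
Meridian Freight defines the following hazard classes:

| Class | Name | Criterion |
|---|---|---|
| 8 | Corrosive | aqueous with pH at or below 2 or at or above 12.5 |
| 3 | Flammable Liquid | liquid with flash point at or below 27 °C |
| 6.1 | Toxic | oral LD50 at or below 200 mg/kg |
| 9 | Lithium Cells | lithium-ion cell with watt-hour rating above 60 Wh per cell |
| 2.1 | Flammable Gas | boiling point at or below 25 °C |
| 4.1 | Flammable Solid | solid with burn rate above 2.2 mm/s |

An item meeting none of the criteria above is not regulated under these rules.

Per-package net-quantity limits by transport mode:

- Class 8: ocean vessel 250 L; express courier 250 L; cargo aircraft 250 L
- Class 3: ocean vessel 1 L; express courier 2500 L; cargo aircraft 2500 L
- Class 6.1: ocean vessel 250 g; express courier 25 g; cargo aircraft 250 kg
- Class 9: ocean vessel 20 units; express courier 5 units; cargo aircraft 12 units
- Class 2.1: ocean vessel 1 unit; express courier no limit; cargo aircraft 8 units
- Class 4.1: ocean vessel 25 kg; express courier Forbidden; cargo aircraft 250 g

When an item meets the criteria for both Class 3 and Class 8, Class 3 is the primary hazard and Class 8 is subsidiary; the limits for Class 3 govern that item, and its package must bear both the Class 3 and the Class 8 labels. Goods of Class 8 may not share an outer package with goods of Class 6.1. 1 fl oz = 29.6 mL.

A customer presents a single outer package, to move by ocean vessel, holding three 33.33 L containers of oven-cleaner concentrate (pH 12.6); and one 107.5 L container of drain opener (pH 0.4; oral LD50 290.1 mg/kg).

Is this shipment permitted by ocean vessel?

With pH 12.6 (≥ 12.5), the oven-cleaner concentrate falls in Class 8.
Drain opener: pH 0.4 ≤ 2 → Class 8 (Corrosive).
Total Class 8: (three 33.33 L containers = 99.99 L) + 107.5 L = 207.49 L.
207.49 L ≤ 250 L (ocean vessel limit, Class 8) — within limit.

Yes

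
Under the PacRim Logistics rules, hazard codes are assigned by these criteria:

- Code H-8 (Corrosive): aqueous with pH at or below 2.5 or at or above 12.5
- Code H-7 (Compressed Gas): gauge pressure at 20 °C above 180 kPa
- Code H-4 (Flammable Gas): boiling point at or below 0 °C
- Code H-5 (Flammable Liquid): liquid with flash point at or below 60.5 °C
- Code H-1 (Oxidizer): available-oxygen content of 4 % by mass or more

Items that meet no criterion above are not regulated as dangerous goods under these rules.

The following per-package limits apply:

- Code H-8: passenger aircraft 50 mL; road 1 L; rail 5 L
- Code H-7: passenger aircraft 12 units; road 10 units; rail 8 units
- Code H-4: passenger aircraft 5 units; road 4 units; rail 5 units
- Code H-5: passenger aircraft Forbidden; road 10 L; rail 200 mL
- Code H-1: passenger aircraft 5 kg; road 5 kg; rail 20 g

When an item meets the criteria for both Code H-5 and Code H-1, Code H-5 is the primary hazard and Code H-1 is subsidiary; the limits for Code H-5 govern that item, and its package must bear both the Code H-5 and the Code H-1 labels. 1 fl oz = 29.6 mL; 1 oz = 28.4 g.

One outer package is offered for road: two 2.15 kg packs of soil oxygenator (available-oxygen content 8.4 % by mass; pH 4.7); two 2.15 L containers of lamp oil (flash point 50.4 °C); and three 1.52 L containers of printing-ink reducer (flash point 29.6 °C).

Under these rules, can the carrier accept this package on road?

Yes

Available-oxygen content 8.4 % by mass meets the Code H-1 criterion (Oxidizer), so the soil oxygenator is Code H-1.
Flash point 50.4 °C meets the Code H-5 criterion (Flammable Liquid), so the lamp oil is Code H-5.
Printing-ink reducer: flash point 29.6 °C ≤ 60.5 °C → Code H-5 (Flammable Liquid).
Code H-5 net quantity: (two 2.15 L containers = 4.3 L) + (three 1.52 L containers = 4.56 L) = 8.86 L.
That is within the Code H-5 road limit of 10 L.
Code H-1 quantity: two 2.15 kg packs = 4.3 kg.
4.3 kg is within the road limit of 5 kg for Code H-1.
Every hazard code is within its road limit and no segregation rule is violated.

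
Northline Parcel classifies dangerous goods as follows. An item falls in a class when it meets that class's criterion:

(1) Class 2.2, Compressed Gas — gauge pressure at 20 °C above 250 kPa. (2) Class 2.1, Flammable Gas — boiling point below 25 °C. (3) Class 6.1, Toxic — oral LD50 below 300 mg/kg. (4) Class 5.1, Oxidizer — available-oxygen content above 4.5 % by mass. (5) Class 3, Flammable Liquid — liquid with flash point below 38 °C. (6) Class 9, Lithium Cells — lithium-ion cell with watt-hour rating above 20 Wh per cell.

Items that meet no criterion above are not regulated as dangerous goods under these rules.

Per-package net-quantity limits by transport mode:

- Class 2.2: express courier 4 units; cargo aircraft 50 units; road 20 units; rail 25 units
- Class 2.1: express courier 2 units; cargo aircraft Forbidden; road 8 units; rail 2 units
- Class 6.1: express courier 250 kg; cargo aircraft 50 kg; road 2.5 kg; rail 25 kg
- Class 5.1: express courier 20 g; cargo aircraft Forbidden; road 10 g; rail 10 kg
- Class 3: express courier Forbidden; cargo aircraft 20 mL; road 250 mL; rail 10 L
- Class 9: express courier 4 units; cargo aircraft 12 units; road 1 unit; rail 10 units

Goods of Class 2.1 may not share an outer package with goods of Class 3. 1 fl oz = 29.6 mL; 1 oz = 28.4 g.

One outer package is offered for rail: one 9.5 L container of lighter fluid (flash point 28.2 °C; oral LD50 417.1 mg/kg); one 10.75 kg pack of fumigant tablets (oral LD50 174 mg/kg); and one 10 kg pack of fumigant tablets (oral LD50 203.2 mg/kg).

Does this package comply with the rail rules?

Yes

Flash point 28.2 °C meets the Class 3 criterion (Flammable Liquid), so the lighter fluid is Class 3.
Oral LD50 174 mg/kg meets the Class 6.1 criterion (Toxic), so the fumigant tablets are Class 6.1.
The fumigant tablets have oral LD50 203.2 mg/kg, which is < 300 mg/kg, so they are Class 6.1 (Toxic).
Total Class 6.1: 10.75 kg + 10 kg = 20.75 kg.
20.75 kg ≤ 25 kg (rail limit, Class 6.1) — within limit.
Class 3 quantity: 9.5 L.
That is within the Class 3 rail limit of 10 L.
The segregation rule (Class 2.1 with Class 3) does not apply to Class 6.1 with Class 3.
Every hazard class is within its rail limit and no segregation rule is violated.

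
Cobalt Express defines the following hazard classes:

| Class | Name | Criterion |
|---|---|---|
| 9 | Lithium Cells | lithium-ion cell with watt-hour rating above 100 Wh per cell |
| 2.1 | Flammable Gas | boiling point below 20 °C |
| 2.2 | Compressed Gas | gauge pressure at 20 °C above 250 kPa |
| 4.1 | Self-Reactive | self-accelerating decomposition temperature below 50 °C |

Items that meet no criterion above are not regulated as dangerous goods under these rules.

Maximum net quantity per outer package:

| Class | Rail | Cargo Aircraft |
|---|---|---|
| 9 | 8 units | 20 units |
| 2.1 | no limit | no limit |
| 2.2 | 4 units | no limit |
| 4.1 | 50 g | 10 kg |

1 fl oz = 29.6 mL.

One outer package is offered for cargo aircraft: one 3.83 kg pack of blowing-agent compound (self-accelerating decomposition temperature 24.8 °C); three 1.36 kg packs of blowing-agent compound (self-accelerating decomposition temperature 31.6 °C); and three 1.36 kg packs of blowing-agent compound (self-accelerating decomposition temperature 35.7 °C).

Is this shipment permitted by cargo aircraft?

No

Self-accelerating decomposition temperature 24.8 °C meets the Class 4.1 criterion (Self-Reactive), so the blowing-agent compound is Class 4.1.
Self-accelerating decomposition temperature 31.6 °C meets the Class 4.1 criterion (Self-Reactive), so the blowing-agent compound is Class 4.1.
Blowing-agent compound: self-accelerating decomposition temperature 35.7 °C < 50 °C → Class 4.1 (Self-Reactive).
Total Class 4.1: 3.83 kg + (three 1.36 kg packs = 4.08 kg) + (three 1.36 kg packs = 4.08 kg) = 11.99 kg.
11.99 kg exceeds the cargo aircraft limit of 10 kg for Class 4.1.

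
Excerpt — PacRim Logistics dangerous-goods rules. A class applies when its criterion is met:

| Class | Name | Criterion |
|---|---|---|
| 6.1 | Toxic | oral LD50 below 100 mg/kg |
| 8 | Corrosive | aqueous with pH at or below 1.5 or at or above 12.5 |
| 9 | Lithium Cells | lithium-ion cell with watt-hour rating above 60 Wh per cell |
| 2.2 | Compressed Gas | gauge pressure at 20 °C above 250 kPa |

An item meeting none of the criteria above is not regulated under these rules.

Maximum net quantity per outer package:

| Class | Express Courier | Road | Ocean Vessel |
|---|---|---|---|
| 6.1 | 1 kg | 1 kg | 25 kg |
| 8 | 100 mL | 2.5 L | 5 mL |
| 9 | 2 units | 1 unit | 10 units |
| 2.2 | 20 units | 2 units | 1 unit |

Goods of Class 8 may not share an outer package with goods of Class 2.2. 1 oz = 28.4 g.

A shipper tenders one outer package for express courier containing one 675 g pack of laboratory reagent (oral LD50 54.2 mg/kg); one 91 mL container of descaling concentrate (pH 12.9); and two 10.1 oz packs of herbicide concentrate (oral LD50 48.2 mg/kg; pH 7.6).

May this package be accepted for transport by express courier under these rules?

With oral LD50 54.2 mg/kg (< 100 mg/kg), the laboratory reagent falls in Class 6.1.
pH 12.9 meets the Class 8 criterion (Corrosive), so the descaling concentrate is Class 8.
Oral LD50 48.2 mg/kg meets the Class 6.1 criterion (Toxic), so the herbicide concentrate is Class 6.1.
Total Class 6.1: 675 g + (two 10.1 oz packs = 573.68 g) = 1248.68 g.
That exceeds the Class 6.1 express courier limit of 1 kg.
Class 8 quantity: 91 mL.
91 mL ≤ 100 mL (express courier limit, Class 8) — within limit.
The segregation rule (Class 8 with Class 2.2) does not apply to Class 6.1 with Class 8.

No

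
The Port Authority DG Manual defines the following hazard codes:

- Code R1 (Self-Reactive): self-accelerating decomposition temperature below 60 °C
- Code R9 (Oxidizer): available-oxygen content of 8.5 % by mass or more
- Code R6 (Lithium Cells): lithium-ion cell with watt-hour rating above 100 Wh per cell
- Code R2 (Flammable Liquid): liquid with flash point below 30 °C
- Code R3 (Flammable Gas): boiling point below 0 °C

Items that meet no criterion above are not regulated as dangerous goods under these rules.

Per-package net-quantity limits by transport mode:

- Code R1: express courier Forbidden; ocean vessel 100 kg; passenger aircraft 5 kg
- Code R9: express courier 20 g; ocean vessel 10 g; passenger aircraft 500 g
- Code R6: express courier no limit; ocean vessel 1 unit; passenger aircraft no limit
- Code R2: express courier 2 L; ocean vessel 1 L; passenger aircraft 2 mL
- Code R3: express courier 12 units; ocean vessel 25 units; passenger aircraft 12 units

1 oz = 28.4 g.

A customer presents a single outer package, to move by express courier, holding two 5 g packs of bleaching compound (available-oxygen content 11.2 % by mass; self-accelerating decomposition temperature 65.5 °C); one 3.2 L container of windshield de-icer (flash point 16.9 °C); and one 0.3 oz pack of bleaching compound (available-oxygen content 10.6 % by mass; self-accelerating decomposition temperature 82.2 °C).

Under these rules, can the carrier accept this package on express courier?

No

Bleaching compound: available-oxygen content 11.2 % by mass ≥ 8.5 % by mass → Code R9 (Oxidizer).
Flash point 16.9 °C meets the Code R2 criterion (Flammable Liquid), so the windshield de-icer is Code R2.
Bleaching compound: available-oxygen content 10.6 % by mass ≥ 8.5 % by mass → Code R9 (Oxidizer).
Total Code R9: (two 5 g packs = 10 g) + (one 0.3 oz pack = 8.52 g) = 18.52 g.
18.52 g is within the express courier limit of 20 g for Code R9.
Code R2 quantity: 3.2 L.
That exceeds the Code R2 express courier limit of 2 L.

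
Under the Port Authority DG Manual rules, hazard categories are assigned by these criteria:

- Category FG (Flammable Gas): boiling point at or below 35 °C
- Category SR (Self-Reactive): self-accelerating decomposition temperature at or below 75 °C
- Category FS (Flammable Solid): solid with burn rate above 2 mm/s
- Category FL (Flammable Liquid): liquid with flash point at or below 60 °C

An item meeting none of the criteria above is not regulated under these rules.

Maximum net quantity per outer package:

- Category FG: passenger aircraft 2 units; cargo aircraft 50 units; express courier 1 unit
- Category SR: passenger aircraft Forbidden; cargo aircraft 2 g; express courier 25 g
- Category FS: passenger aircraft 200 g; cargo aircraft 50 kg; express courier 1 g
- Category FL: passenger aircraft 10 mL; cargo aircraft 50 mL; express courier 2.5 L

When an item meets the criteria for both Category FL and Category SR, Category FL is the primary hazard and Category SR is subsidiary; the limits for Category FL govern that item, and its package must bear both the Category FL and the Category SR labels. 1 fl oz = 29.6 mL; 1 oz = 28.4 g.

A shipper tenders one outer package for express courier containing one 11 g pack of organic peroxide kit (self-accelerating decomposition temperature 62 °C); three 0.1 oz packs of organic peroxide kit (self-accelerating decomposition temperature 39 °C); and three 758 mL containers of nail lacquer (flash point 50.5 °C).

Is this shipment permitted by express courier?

Organic peroxide kit: self-accelerating decomposition temperature 62 °C ≤ 75 °C → Category SR (Self-Reactive).
Self-accelerating decomposition temperature 39 °C meets the Category SR criterion (Self-Reactive), so the organic peroxide kit is Category SR.
Nail lacquer: flash point 50.5 °C ≤ 60 °C → Category FL (Flammable Liquid).
Total Category SR: 11 g + (three 0.1 oz packs = 8.52 g) = 19.52 g.
19.52 g is within the express courier limit of 25 g for Category SR.
Category FL quantity: three 758 mL containers = 2.274 L.
2.274 L ≤ 2.5 L (express courier limit, Category FL) — within limit.
Every hazard category is within its express courier limit and no segregation rule is violated.

Yes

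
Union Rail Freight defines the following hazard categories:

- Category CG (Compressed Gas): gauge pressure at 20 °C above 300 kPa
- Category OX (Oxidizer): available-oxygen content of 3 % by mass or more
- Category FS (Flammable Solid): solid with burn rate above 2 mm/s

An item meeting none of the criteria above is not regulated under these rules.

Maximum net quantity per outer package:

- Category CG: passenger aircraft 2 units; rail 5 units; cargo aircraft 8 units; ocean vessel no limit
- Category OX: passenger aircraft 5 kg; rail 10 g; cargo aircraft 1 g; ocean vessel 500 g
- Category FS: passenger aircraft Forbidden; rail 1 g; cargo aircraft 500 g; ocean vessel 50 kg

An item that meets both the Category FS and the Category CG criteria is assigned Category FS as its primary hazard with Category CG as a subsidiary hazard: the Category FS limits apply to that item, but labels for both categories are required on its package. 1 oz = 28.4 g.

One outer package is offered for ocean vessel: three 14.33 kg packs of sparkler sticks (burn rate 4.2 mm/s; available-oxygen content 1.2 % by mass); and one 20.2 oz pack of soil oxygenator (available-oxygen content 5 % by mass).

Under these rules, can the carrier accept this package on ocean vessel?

No

Sparkler sticks: burn rate 4.2 mm/s > 2 mm/s → Category FS (Flammable Solid).
With available-oxygen content 5 % by mass (≥ 3 % by mass), the soil oxygenator falls in Category OX.
Category OX quantity: one 20.2 oz pack = 573.68 g.
That exceeds the Category OX ocean vessel limit of 500 g.
Category FS quantity: three 14.33 kg packs = 42.99 kg.
42.99 kg is within the ocean vessel limit of 50 kg for Category FS.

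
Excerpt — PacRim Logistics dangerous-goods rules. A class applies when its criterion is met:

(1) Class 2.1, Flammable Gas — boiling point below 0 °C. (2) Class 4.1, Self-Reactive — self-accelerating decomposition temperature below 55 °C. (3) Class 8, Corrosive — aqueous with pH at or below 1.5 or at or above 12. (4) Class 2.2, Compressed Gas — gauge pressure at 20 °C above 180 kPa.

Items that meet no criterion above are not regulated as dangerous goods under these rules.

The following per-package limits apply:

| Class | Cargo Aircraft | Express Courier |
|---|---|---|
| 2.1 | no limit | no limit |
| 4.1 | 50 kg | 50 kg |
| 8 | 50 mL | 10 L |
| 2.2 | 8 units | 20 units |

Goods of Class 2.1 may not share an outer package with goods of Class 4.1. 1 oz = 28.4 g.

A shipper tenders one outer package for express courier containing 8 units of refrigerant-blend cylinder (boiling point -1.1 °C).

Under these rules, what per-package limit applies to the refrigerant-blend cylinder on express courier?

Boiling point -1.1 °C meets the Class 2.1 criterion (Flammable Gas), so the refrigerant-blend cylinder is Class 2.1.
The express courier limit for Class 2.1 is no limit.

no limit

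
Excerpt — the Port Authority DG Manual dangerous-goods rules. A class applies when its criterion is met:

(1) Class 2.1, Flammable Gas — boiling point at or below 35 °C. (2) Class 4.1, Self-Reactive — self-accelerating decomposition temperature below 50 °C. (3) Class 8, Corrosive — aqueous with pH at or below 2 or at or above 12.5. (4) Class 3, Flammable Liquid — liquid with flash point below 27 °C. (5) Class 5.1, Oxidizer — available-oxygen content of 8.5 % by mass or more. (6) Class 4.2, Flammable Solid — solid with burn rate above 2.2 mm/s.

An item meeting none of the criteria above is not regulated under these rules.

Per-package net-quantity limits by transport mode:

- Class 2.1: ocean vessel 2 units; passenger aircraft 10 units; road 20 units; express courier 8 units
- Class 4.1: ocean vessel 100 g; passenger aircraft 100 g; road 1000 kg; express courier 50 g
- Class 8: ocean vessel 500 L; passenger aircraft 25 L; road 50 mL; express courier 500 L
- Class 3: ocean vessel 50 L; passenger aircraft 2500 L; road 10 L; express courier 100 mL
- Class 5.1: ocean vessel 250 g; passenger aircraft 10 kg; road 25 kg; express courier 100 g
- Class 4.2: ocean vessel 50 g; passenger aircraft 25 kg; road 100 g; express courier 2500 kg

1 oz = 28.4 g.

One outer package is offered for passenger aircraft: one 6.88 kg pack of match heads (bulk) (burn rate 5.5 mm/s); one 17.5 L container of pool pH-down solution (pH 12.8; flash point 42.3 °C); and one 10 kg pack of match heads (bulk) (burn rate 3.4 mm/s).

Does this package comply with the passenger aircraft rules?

With burn rate 5.5 mm/s (> 2.2 mm/s), the match heads (bulk) fall in Class 4.2.
With pH 12.8 (≥ 12.5), the pool pH-down solution falls in Class 8.
With burn rate 3.4 mm/s (> 2.2 mm/s), the match heads (bulk) fall in Class 4.2.
Class 4.2 net quantity: 6.88 kg + 10 kg = 16.88 kg.
16.88 kg is within the passenger aircraft limit of 25 kg for Class 4.2.
Class 8 quantity: 17.5 L.
17.5 L ≤ 25 L (passenger aircraft limit, Class 8) — within limit.
Every hazard class is within its passenger aircraft limit and no segregation rule is violated.

Yes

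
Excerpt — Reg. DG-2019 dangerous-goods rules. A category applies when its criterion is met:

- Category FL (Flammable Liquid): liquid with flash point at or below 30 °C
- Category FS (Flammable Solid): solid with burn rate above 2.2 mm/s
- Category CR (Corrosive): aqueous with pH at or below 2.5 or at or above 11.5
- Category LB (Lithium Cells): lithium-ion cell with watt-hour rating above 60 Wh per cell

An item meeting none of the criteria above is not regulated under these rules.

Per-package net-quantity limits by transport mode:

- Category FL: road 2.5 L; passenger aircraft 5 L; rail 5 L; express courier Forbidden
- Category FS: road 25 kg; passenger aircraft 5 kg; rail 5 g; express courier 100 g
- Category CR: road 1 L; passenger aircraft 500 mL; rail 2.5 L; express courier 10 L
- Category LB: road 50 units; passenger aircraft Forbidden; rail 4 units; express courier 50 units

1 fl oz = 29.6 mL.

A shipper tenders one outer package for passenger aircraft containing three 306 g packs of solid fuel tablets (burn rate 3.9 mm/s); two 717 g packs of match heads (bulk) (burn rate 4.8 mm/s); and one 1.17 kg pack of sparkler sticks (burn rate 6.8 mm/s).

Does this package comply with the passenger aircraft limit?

Yes

Solid fuel tablets: burn rate 3.9 mm/s > 2.2 mm/s → Category FS (Flammable Solid).
Match heads (bulk): burn rate 4.8 mm/s > 2.2 mm/s → Category FS (Flammable Solid).
With burn rate 6.8 mm/s (> 2.2 mm/s), the sparkler sticks fall in Category FS.
Total Category FS: (three 306 g packs = 918 g) + (two 717 g packs = 1.434 kg) + 1.17 kg = 3.522 kg.
That is within the Category FS passenger aircraft limit of 5 kg.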